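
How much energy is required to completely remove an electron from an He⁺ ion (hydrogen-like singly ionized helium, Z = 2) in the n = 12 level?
0.38 eV

The ionization energy is the energy needed to remove the electron completely (n → ∞).

For a hydrogen-like ion with Z = 2, E_n = -13.6057 Z² / n² eV.

At n = 12: E_12 = -13.6057 × 2² / 12² = -0.37794 eV
At n = ∞: E_∞ = 0 eV

Ionization energy = E_∞ - E_12 = 0 - (-0.37794) = 0.37794 eV
Ionization energy ≈ 0.38 eV

This is also called the binding energy of the electron in state n = 12.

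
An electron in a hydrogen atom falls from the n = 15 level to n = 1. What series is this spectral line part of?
Lyman series

The spectral series in hydrogen are named based on the final (lower) energy level:
- Lyman series: n_final = 1 (ultraviolet)
- Balmer series: n_final = 2 (visible/near-UV)
- Paschen series: n_final = 3 (infrared)
- Brackett series: n_final = 4 (infrared)
- Pfund series: n_final = 5 (far infrared)

Since this transition ends at n = 1, it belongs to the Lyman series.

For reference, this 15 → 1 line has photon energy
ΔE = 13.6057 eV × (1/1² - 1/15²) = 13.54523022 eV,
corresponding to wavelength λ = hc/ΔE = 1239.84 eV·nm / 13.54523022 eV = 91.533328 nm in the ultraviolet region.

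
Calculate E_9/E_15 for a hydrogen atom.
2.78

Using E_n = -13.6057 Z² / n² eV with Z = 1:

E_9 = -13.6057 / 9² = -13.6057 / 81 = -0.16797160 eV
E_15 = -13.6057 / 15² = -13.6057 / 225 = -0.06046978 eV

The ratio is:
E_9/E_15 = (-0.16797160) / (-0.06046978)
E_9/E_15 = (-13.6057/81) / (-13.6057/225)
E_9/E_15 = 225/81
E_9/E_15 = 2.78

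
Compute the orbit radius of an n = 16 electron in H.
13.5469 nm (or 135.4693 Å)

The Bohr radius formula is:
r_n = n² a₀ / Z

where a₀ = 0.0529177 nm is the Bohr radius.

For H (Z = 1) at n = 16:
r_16 = 16² × 0.0529177 nm / 1
r_16 = 256 × 0.0529177 nm / 1
r_16 = 13.54693 nm / 1
r_16 = 13.5469 nm

The electron orbits at approximately 13.5469 nm from the nucleus.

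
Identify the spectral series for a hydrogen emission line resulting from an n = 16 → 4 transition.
Brackett series

The spectral series in hydrogen are named based on the final (lower) energy level:
- Lyman series: n_final = 1 (ultraviolet)
- Balmer series: n_final = 2 (visible/near-UV)
- Paschen series: n_final = 3 (infrared)
- Brackett series: n_final = 4 (infrared)
- Pfund series: n_final = 5 (far infrared)

Since this transition ends at n = 4, it belongs to the Brackett series.

For reference, this 16 → 4 line has photon energy
ΔE = 13.6057 eV × (1/4² - 1/16²) = 0.7972089844 eV,
corresponding to wavelength λ = hc/ΔE = 1239.84 eV·nm / 0.7972089844 eV = 1555.2258 nm in the infrared region.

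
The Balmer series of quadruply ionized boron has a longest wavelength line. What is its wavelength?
26.244436 nm

The longest wavelength corresponds to the smallest energy transition in the series.
The Balmer series has all transitions ending at n_f = 2.

For B⁴⁺ (Z = 5), the first line (α-line) is the jump from n = 3 to n = 2:
E_3 = -13.6057 × 5² / 3² = -37.79361111 eV
E_2 = -13.6057 × 5² / 2² = -85.03562500 eV
ΔE = E_3 - E_2 = 47.24201389 eV

λ = hc/E = 1239.84 eV·nm / 47.24201389 eV
λ = 26.244436 nm

This is the α-line of the Balmer series in B⁴⁺.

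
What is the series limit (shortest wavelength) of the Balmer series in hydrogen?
364.506 nm

The series limit corresponds to the transition from n = ∞ to n = 2.
This is the highest energy (shortest wavelength) transition in the Balmer series.

E_∞ = 0 eV
E_2 = -13.6057 / 2² = -3.4014250 eV

Energy at series limit:
ΔE = E_∞ - E_2 = 0 - (-3.4014250) = 3.4014250 eV
λ = hc/E = 1239.84 eV·nm / 3.4014250 eV = 364.506 nm

This energy equals the ionization energy from the n = 2 state of hydrogen.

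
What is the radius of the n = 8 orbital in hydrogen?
3.3867 nm (or 33.8673 Å)

The Bohr radius formula is:
r_n = n² a₀ / Z

where a₀ = 0.0529177 nm is the Bohr radius.

For H (Z = 1) at n = 8:
r_8 = 8² × 0.0529177 nm / 1
r_8 = 64 × 0.0529177 nm / 1
r_8 = 3.38673 nm / 1
r_8 = 3.3867 nm

The electron orbits at approximately 3.3867 nm from the nucleus.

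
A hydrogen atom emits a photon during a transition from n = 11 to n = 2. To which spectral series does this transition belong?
Balmer series

The spectral series in hydrogen are named based on the final (lower) energy level:
- Lyman series: n_final = 1 (ultraviolet)
- Balmer series: n_final = 2 (visible/near-UV)
- Paschen series: n_final = 3 (infrared)
- Brackett series: n_final = 4 (infrared)
- Pfund series: n_final = 5 (far infrared)

Since this transition ends at n = 2, it belongs to the Balmer series.

For reference, this 11 → 2 line has photon energy
ΔE = 13.6057 eV × (1/2² - 1/11²) = 3.2889811983 eV,
corresponding to wavelength λ = hc/ΔE = 1239.84 eV·nm / 3.2889811983 eV = 376.967798 nm in the visible/near-UV region.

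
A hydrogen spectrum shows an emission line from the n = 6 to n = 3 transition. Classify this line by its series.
Paschen series

The spectral series in hydrogen are named based on the final (lower) energy level:
- Lyman series: n_final = 1 (ultraviolet)
- Balmer series: n_final = 2 (visible/near-UV)
- Paschen series: n_final = 3 (infrared)
- Brackett series: n_final = 4 (infrared)
- Pfund series: n_final = 5 (far infrared)

Since this transition ends at n = 3, it belongs to the Paschen series.

For reference, this 6 → 3 line has photon energy
ΔE = 13.6057 eV × (1/3² - 1/6²) = 1.1338083 eV,
corresponding to wavelength λ = hc/ΔE = 1239.84 eV·nm / 1.1338083 eV = 1093.52 nm in the infrared region.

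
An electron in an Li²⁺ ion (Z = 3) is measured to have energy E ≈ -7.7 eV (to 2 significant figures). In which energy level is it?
n = 4

The exact energy levels follow E_n = -13.6057 Z² / n² eV with Z = 3.

The measured value (-7.7 eV) is reported to only 2 significant figures, so we must test candidate n values and see which one matches to that precision.

Candidate energies:
  n = 2:  E = -13.6057 × 3² / 2² = -30.61283 eV
  n = 3:  E = -13.6057 × 3² / 3² = -13.60570 eV
  n = 4:  E = -13.6057 × 3² / 4² = -7.65321 eV  ← matches
  n = 5:  E = -13.6057 × 3² / 5² = -4.89805 eV
  n = 6:  E = -13.6057 × 3² / 6² = -3.40143 eV

Checking against the measurement of -7.7 eV (2 sig figs), only n = 4 agrees:
E_4 = -7.65321 eV, which rounds to -7.7 eV ✓

Therefore n = 4.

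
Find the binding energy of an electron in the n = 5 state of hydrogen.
0.54423 eV

The ionization energy is the energy needed to remove the electron completely (n → ∞).

For hydrogen, E_n = -13.6057 eV / n².

At n = 5: E_5 = -13.6057 / 5² = -0.54422800 eV
At n = ∞: E_∞ = 0 eV

Ionization energy = E_∞ - E_5 = 0 - (-0.54422800) = 0.54422800 eV
Ionization energy ≈ 0.54423 eV

This is also called the binding energy of the electron in state n = 5.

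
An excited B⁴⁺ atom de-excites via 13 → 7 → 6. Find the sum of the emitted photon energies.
7.436 eV

The energy levels of B⁴⁺ are E_n = -13.6057 × 5² / n² eV.

First transition (13 → 7):
ΔE₁ = |E_7 - E_13|
ΔE₁ = |-6.941683673 - (-2.012677515)| = 4.929006 eV

Second transition (7 → 6):
ΔE₂ = |E_6 - E_7|
ΔE₂ = |-9.448402778 - (-6.941683673)| = 2.506719 eV

Total energy released:
E_total = ΔE₁ + ΔE₂ = 4.929006 + 2.506719 = 7.436 eV

Note: This equals the direct transition 13 → 6: 7.436 eV ✓
Energy is conserved regardless of the path taken.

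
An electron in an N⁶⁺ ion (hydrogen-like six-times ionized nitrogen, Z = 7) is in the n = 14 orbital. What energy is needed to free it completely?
3.401425 eV

The ionization energy is the energy needed to remove the electron completely (n → ∞).

For a hydrogen-like ion with Z = 7, E_n = -13.6057 Z² / n² eV.

At n = 14: E_14 = -13.6057 × 7² / 14² = -3.401425000 eV
At n = ∞: E_∞ = 0 eV

Ionization energy = E_∞ - E_14 = 0 - (-3.401425000) = 3.401425000 eV
Ionization energy ≈ 3.401425 eV

This is also called the binding energy of the electron in state n = 14.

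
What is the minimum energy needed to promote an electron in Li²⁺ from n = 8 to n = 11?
0.901 eV

The energy levels of a hydrogen-like atom are E_n = -13.6057 Z² eV / n².

Energy at n = 8: E_8 = -13.6057 × 3² / 8² = -1.913302 eV
Energy at n = 11: E_11 = -13.6057 × 3² / 11² = -1.011994 eV

The excitation energy is the difference:
ΔE = E_11 - E_8
ΔE = -1.011994 - (-1.913302)
ΔE = 0.901 eV

Since this is positive, energy must be absorbed (photon absorption).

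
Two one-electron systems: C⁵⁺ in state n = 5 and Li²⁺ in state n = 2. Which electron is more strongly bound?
Li²⁺ at n = 2 (E = -30.61283 eV)

Using E_n = -13.6057 Z² / n² eV:

C⁵⁺ (Z = 6) at n = 5:
E = -13.6057 × 6² / 5² = -13.6057 × 36 / 25 = -19.59220800 eV

Li²⁺ (Z = 3) at n = 2:
E = -13.6057 × 3² / 2² = -13.6057 × 9 / 4 = -30.61282500 eV

Since -30.61282500 eV < -19.59220800 eV,
Li²⁺ at n = 2 is more tightly bound (requires more energy to ionize).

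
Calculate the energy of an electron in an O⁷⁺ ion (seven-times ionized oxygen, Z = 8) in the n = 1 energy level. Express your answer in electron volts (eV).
-870.76 eV

The energy levels of a hydrogen-like atom are given by:
E_n = -13.6057 Z² / n² eV  (with Z = 8 for O⁷⁺)

For n = 1:
E_1 = -13.6057 × 8² / 1²
E_1 = -13.6057 × 64 / 1
E_1 = -870.76 eV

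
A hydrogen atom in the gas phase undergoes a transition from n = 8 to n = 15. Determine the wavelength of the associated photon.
8150.4459 nm

First, find the transition energy using E_n = -13.6057 / n² eV:
E_8 = -13.6057 / 8² = -0.2125890625 eV
E_15 = -13.6057 / 15² = -0.0604697778 eV

Photon energy: |ΔE| = |E_15 - E_8| = 0.1521192847 eV

Convert to wavelength using E = hc/λ with hc = 1239.84 eV·nm:
λ = hc/E = 1239.84 eV·nm / 0.1521192847 eV
λ = 8150.4459 nm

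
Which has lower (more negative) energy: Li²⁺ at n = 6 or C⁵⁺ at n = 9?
C⁵⁺ at n = 9 (E = -6.0470 eV)

Using E_n = -13.6057 Z² / n² eV:

Li²⁺ (Z = 3) at n = 6:
E = -13.6057 × 3² / 6² = -13.6057 × 9 / 36 = -3.4014250 eV

C⁵⁺ (Z = 6) at n = 9:
E = -13.6057 × 6² / 9² = -13.6057 × 36 / 81 = -6.0469778 eV

Since -6.0469778 eV < -3.4014250 eV,
C⁵⁺ at n = 9 is more tightly bound (requires more energy to ionize).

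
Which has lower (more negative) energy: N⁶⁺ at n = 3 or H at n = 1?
N⁶⁺ at n = 3 (E = -74.075478 eV)

Using E_n = -13.6057 Z² / n² eV:

N⁶⁺ (Z = 7) at n = 3:
E = -13.6057 × 7² / 3² = -13.6057 × 49 / 9 = -74.075477778 eV

H (Z = 1) at n = 1:
E = -13.6057 × 1² / 1² = -13.6057 × 1 / 1 = -13.605700000 eV

Since -74.075477778 eV < -13.605700000 eV,
N⁶⁺ at n = 3 is more tightly bound (requires more energy to ionize).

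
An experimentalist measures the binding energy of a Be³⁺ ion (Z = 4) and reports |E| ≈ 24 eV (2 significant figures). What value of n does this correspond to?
n = 3

The exact energy levels follow E_n = -13.6057 Z² / n² eV with Z = 4.

The measured value (-24 eV) is reported to only 2 significant figures, so we must test candidate n values and see which one matches to that precision.

Candidate energies:
  n = 1:  E = -13.6057 × 4² / 1² = -217.69120 eV
  n = 2:  E = -13.6057 × 4² / 2² = -54.42280 eV
  n = 3:  E = -13.6057 × 4² / 3² = -24.18791 eV  ← matches
  n = 4:  E = -13.6057 × 4² / 4² = -13.60570 eV
  n = 5:  E = -13.6057 × 4² / 5² = -8.70765 eV

Checking against the measurement of -24 eV (2 sig figs), only n = 3 agrees:
E_3 = -24.18791 eV, which rounds to -24 eV ✓

Therefore n = 3.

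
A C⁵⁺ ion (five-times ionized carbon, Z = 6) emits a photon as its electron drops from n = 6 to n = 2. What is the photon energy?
108.8456 eV

The energy levels are E_n = -13.6057 Z² eV / n².

Energy at n = 6: E_6 = -13.6057 × 6² / 6² = -13.6057000 eV
Energy at n = 2: E_2 = -13.6057 × 6² / 2² = -122.4513000 eV

For emission (electron falling to lower state), the photon energy is:
E_photon = E_6 - E_2 = |-13.6057000 - (-122.4513000)|
E_photon = 108.8456 eV

This energy is carried away by the emitted photon.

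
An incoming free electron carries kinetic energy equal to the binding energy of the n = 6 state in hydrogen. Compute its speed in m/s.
3.64615e+05 m/s (or 0.12162% of c)

The binding energy at n = 6 for hydrogen is:
E_6 = -13.6057/6² = -0.377936111 eV
|E_6| = 0.377936111 eV

Convert to Joules:
KE = 0.377936111 eV × (1.602177 × 10⁻¹⁹ J/eV) = 6.0552054e-20 J

Using KE = ½mv²:
v = √(2·KE/m_e)
v = √(2 × 6.0552054e-20 J / 9.10938 × 10⁻³¹ kg)
v = 3.64615e+05 m/s

This is approximately 0.12162% the speed of light.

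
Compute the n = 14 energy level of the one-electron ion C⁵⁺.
-2.4990 eV

For hydrogen-like ions, the energy levels scale with Z²:
E_n = -13.6057 Z² / n² eV

For C⁵⁺ (Z = 6) at n = 14:
E_14 = -13.6057 × 6² / 14²
E_14 = -13.6057 × 36 / 196
E_14 = -489.8052 / 196
E_14 = -2.4990 eV

The energy is 36 times more negative than hydrogen at the same n due to the stronger nuclear charge.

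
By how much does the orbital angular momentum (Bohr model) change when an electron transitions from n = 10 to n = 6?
4.22e-34 J·s (or 4ℏ)

In the Bohr model, L_n = nℏ where ℏ = 1.0546e-34 J·s.

L_10 = 10ℏ = 1.0546e-33 J·s
L_6 = 6ℏ = 6.3276e-34 J·s

ΔL = L_10 - L_6 = (10 - 6)ℏ = 4ℏ
ΔL = 4 × 1.0546e-34 J·s = 4.22e-34 J·s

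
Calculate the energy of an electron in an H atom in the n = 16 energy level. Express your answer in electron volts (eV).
-0.053147 eV

The energy levels of a hydrogen-like atom are given by:
E_n = -13.6057 eV / n²

For n = 16:
E_16 = -13.6057 eV / 16²
E_16 = -13.6057 eV / 256
E_16 = -0.053147 eV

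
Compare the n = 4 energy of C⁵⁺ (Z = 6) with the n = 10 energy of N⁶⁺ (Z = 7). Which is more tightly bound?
C⁵⁺ at n = 4 (E = -30.6128 eV)

Using E_n = -13.6057 Z² / n² eV:

C⁵⁺ (Z = 6) at n = 4:
E = -13.6057 × 6² / 4² = -13.6057 × 36 / 16 = -30.6128250 eV

N⁶⁺ (Z = 7) at n = 10:
E = -13.6057 × 7² / 10² = -13.6057 × 49 / 100 = -6.6667930 eV

Since -30.6128250 eV < -6.6667930 eV,
C⁵⁺ at n = 4 is more tightly bound (requires more energy to ionize).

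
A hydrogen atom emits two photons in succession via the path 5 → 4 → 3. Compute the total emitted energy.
0.96752 eV

The energy levels of hydrogen are E_n = -13.6057 / n² eV.

First transition (5 → 4):
ΔE₁ = |E_4 - E_5|
ΔE₁ = |-0.85035625000 - (-0.54422800000)| = 0.30612825 eV

Second transition (4 → 3):
ΔE₂ = |E_3 - E_4|
ΔE₂ = |-1.51174444444 - (-0.85035625000)| = 0.66138819 eV

Total energy released:
E_total = ΔE₁ + ΔE₂ = 0.30612825 + 0.66138819 = 0.96752 eV

Note: This equals the direct transition 5 → 3: 0.96752 eV ✓
Energy is conserved regardless of the path taken.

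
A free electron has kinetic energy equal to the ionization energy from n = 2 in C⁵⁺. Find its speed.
6.5631e+06 m/s (or 2.18921% of c)

The binding energy at n = 2 for C⁵⁺ is:
E_2 = -13.6057 × 6²/2² = -122.4513000 eV
|E_2| = 122.4513000 eV

Convert to Joules:
KE = 122.4513000 eV × (1.602177 × 10⁻¹⁹ J/eV) = 1.961887e-17 J

Using KE = ½mv²:
v = √(2·KE/m_e)
v = √(2 × 1.961887e-17 J / 9.10938 × 10⁻³¹ kg)
v = 6.5631e+06 m/s

This is approximately 2.18921% the speed of light.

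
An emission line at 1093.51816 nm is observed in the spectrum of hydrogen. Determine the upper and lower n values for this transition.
n = 6 → n = 3

First, find the photon energy from the wavelength (hc = 1239.84 eV·nm):
E = hc/λ = 1239.84 eV·nm / 1093.51816 nm = 1.1338083 eV

The energy levels of hydrogen satisfy E_n = -13.6057 / n² eV, so an emission n_i → n_f releases
ΔE = 13.6057 × (1/n_f² − 1/n_i²) eV.

Setting ΔE equal to the photon energy:
1/n_f² − 1/n_i² = 1.1338083 / 13.6057 = 0.083333331

Since 1/n_i² must be positive, we need 1/n_f² > 0.083333331, i.e. n_f ≤ 3. For each allowed n_f, solve n_i = (1/n_f² − 0.083333331)^(−1/2) and check whether it is a whole number:
  n_f = 1: 1/n_i² = 1.000000000 − 0.083333331 = 0.916666669 → n_i = 1.044  (not an integer) ✗
  n_f = 2: 1/n_i² = 0.250000000 − 0.083333331 = 0.166666669 → n_i = 2.449  (not an integer) ✗
  n_f = 3: 1/n_i² = 0.111111111 − 0.083333331 = 0.027777780 → n_i = 6.000  → integer, n_i = 6 ✓

Only n_f = 3 gives an integer upper level, n_i = 6.

The transition is from n = 6 to n = 3 (emission).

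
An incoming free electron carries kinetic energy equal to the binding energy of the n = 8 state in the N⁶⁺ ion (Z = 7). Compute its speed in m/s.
1.914e+06 m/s (or 0.639% of c)

The binding energy at n = 8 for N⁶⁺ is:
E_8 = -13.6057 × 7²/8² = -10.41686 eV
|E_8| = 10.41686 eV

Convert to Joules:
KE = 10.41686 eV × (1.602177 × 10⁻¹⁹ J/eV) = 1.66897e-18 J

Using KE = ½mv²:
v = √(2·KE/m_e)
v = √(2 × 1.66897e-18 J / 9.10938 × 10⁻³¹ kg)
v = 1.914e+06 m/s

This is approximately 0.639% the speed of light.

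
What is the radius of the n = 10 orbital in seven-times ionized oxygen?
0.661472 nm (or 6.614715 Å)

The Bohr radius formula is:
r_n = n² a₀ / Z

where a₀ = 0.052917721 nm is the Bohr radius.

For O⁷⁺ (Z = 8) at n = 10:
r_10 = 10² × 0.052917721 nm / 8
r_10 = 100 × 0.052917721 nm / 8
r_10 = 5.2917721 nm / 8
r_10 = 0.661472 nm

The electron orbits at approximately 0.661472 nm from the nucleus.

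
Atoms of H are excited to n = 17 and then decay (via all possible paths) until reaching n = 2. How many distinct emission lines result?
120

The electron can occupy levels n = 2, 3, ..., 17 during de-excitation — that is m = 17 - 2 + 1 = 16 distinct levels.

The number of distinct spectral lines equals the number of ways to choose 2 of these m levels (each pair gives one possible emission transition):

Number of lines = m(m-1)/2 = 16×15/2 = 120

These correspond to all possible transitions between the 16 levels:
17 → 16, 17 → 15, 17 → 14, 17 → 13, 17 → 12, 17 → 11, 17 → 10, 17 → 9...

Each transition produces a photon with a unique energy (and thus wavelength). This count does not depend on Z.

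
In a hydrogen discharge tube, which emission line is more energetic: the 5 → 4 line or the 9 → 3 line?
9 → 3

Calculate the energy for each transition:

Transition 5 → 4:
ΔE₁ = |E_4 - E_5| = |-13.6057/4² - (-13.6057/5²)|
ΔE₁ = |-0.850356250000 - (-0.544228000000)| = 0.306128250 eV

Transition 9 → 3:
ΔE₂ = |E_3 - E_9| = |-13.6057/3² - (-13.6057/9²)|
ΔE₂ = |-1.511744444444 - (-0.167971604938)| = 1.343772840 eV

Since 1.343772840 eV > 0.306128250 eV, the transition 9 → 3 emits the more energetic photon.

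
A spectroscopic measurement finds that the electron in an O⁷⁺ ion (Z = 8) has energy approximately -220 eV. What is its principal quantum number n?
n = 2

The exact energy levels follow E_n = -13.6057 Z² / n² eV with Z = 8.

The measured value (-220 eV) is reported to only 2 significant figures, so we must test candidate n values and see which one matches to that precision.

Candidate energies:
  n = 1:  E = -13.6057 × 8² / 1² = -870.76480 eV
  n = 2:  E = -13.6057 × 8² / 2² = -217.69120 eV  ← matches
  n = 3:  E = -13.6057 × 8² / 3² = -96.75164 eV
  n = 4:  E = -13.6057 × 8² / 4² = -54.42280 eV

Checking against the measurement of -220 eV (2 sig figs), only n = 2 agrees:
E_2 = -217.69120 eV, which rounds to -220 eV ✓

Therefore n = 2.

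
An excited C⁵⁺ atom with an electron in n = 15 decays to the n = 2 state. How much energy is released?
120.27439 eV

The energy levels are E_n = -13.6057 Z² eV / n².

Energy at n = 15: E_15 = -13.6057 × 6² / 15² = -2.17691200 eV
Energy at n = 2: E_2 = -13.6057 × 6² / 2² = -122.45130000 eV

For emission (electron falling to lower state), the photon energy is:
E_photon = E_15 - E_2 = |-2.17691200 - (-122.45130000)|
E_photon = 120.27439 eV

This energy is carried away by the emitted photon.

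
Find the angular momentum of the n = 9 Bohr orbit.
9.49e-34 J·s (or 9ℏ)

In the Bohr model, angular momentum is quantized:
L = nℏ

where ℏ = h/(2π) = 1.0546e-34 J·s

For n = 9:
L = 9 × 1.0546e-34 J·s
L = 9.49e-34 J·s

This can also be written as L = 9ℏ.
The angular momentum is an integer multiple of the reduced Planck constant.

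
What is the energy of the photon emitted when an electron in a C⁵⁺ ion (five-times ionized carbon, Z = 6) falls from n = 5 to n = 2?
102.859 eV

The energy levels are E_n = -13.6057 Z² eV / n².

Energy at n = 5: E_5 = -13.6057 × 6² / 5² = -19.592208 eV
Energy at n = 2: E_2 = -13.6057 × 6² / 2² = -122.451300 eV

For emission (electron falling to lower state), the photon energy is:
E_photon = E_5 - E_2 = |-19.592208 - (-122.451300)|
E_photon = 102.859 eV

This energy is carried away by the emitted photon.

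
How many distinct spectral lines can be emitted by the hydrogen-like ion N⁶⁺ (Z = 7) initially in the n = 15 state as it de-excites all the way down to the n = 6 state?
45

The electron can occupy levels n = 6, 7, ..., 15 during de-excitation — that is m = 15 - 6 + 1 = 10 distinct levels.

The number of distinct spectral lines equals the number of ways to choose 2 of these m levels (each pair gives one possible emission transition):

Number of lines = m(m-1)/2 = 10×9/2 = 45

These correspond to all possible transitions between the 10 levels:
15 → 14, 15 → 13, 15 → 12, 15 → 11, 15 → 10, 15 → 9, 15 → 8, 15 → 7...

Each transition produces a photon with a unique energy (and thus wavelength). This count does not depend on Z.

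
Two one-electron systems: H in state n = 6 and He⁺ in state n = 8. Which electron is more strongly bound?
He⁺ at n = 8 (E = -0.85 eV)

Using E_n = -13.6057 Z² / n² eV:

H (Z = 1) at n = 6:
E = -13.6057 × 1² / 6² = -13.6057 × 1 / 36 = -0.37794 eV

He⁺ (Z = 2) at n = 8:
E = -13.6057 × 2² / 8² = -13.6057 × 4 / 64 = -0.85036 eV

Since -0.85036 eV < -0.37794 eV,
He⁺ at n = 8 is more tightly bound (requires more energy to ionize).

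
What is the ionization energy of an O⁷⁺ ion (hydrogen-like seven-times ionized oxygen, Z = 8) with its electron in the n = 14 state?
4.443 eV

The ionization energy is the energy needed to remove the electron completely (n → ∞).

For a hydrogen-like ion with Z = 8, E_n = -13.6057 Z² / n² eV.

At n = 14: E_14 = -13.6057 × 8² / 14² = -4.442678 eV
At n = ∞: E_∞ = 0 eV

Ionization energy = E_∞ - E_14 = 0 - (-4.442678) = 4.442678 eV
Ionization energy ≈ 4.443 eV

This is also called the binding energy of the electron in state n = 14.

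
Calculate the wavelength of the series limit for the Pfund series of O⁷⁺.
35.59629 nm

The series limit corresponds to the transition from n = ∞ to n = 5.
This is the highest energy (shortest wavelength) transition in the Pfund series.

E_∞ = 0 eV
E_5 = -13.6057 × 8² / 5² = -34.8305920 eV

Energy at series limit:
ΔE = E_∞ - E_5 = 0 - (-34.8305920) = 34.8305920 eV
λ = hc/E = 1239.84 eV·nm / 34.8305920 eV = 35.59629 nm

This energy equals the ionization energy from the n = 5 state of O⁷⁺.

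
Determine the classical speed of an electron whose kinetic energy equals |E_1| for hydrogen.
2.188e+06 m/s (or 0.72974% of c)

The binding energy at n = 1 for hydrogen is:
E_1 = -13.6057/1² = -13.6057000 eV
|E_1| = 13.6057000 eV

Convert to Joules:
KE = 13.6057000 eV × (1.602177 × 10⁻¹⁹ J/eV) = 2.17987e-18 J

Using KE = ½mv²:
v = √(2·KE/m_e)
v = √(2 × 2.17987e-18 J / 9.10938 × 10⁻³¹ kg)
v = 2.188e+06 m/s

This is approximately 0.72974% the speed of light.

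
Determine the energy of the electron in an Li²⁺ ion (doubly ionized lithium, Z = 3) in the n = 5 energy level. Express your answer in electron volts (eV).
-4.898 eV

The energy levels of a hydrogen-like atom are given by:
E_n = -13.6057 Z² / n² eV  (with Z = 3 for Li²⁺)

For n = 5:
E_5 = -13.6057 × 3² / 5²
E_5 = -13.6057 × 9 / 25
E_5 = -4.898 eV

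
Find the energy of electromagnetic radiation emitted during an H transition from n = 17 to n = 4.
0.80 eV

The energy levels are E_n = -13.6057 eV / n².

Energy at n = 17: E_17 = -13.6057 / 17² = -0.04708 eV
Energy at n = 4: E_4 = -13.6057 / 4² = -0.85036 eV

For emission (electron falling to lower state), the photon energy is:
E_photon = E_17 - E_4 = |-0.04708 - (-0.85036)|
E_photon = 0.80 eV

This energy is carried away by the emitted photon.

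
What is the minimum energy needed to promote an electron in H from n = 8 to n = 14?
0.14317 eV

The energy levels of a hydrogen-like atom are E_n = -13.6057 eV / n².

Energy at n = 8: E_8 = -13.6057 / 8² = -0.21258906 eV
Energy at n = 14: E_14 = -13.6057 / 14² = -0.06941684 eV

The excitation energy is the difference:
ΔE = E_14 - E_8
ΔE = -0.06941684 - (-0.21258906)
ΔE = 0.14317 eV

Since this is positive, energy must be absorbed (photon absorption).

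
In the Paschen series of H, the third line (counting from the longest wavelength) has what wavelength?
1093.52 nm

The lines of a series are numbered from the longest wavelength (smallest ΔE) outward; the third line is the transition from n = n_f + 3 to n_f.
The Paschen series has all transitions ending at n_f = 3.

For H, the third line (γ-line) is the jump from n = 6 to n = 3:
E_6 = -13.6057 / 6² = -0.3779361 eV
E_3 = -13.6057 / 3² = -1.5117444 eV
ΔE = E_6 - E_3 = 1.1338083 eV

λ = hc/E = 1239.84 eV·nm / 1.1338083 eV
λ = 1093.52 nm

This is the γ-line of the Paschen series in H.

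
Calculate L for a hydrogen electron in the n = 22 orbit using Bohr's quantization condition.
2.32006e-33 J·s (or 22ℏ)

In the Bohr model, angular momentum is quantized:
L = nℏ

where ℏ = h/(2π) = 1.0545718e-34 J·s

For n = 22:
L = 22 × 1.0545718e-34 J·s
L = 2.32006e-33 J·s

This can also be written as L = 22ℏ.
The angular momentum is an integer multiple of the reduced Planck constant.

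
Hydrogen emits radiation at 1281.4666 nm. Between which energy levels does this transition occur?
n = 5 → n = 3

First, find the photon energy from the wavelength (hc = 1239.84 eV·nm):
E = hc/λ = 1239.84 eV·nm / 1281.4666 nm = 0.96751644 eV

The energy levels of hydrogen satisfy E_n = -13.6057 / n² eV, so an emission n_i → n_f releases
ΔE = 13.6057 × (1/n_f² − 1/n_i²) eV.

Setting ΔE equal to the photon energy:
1/n_f² − 1/n_i² = 0.96751644 / 13.6057 = 0.071111111

Since 1/n_i² must be positive, we need 1/n_f² > 0.071111111, i.e. n_f ≤ 3. For each allowed n_f, solve n_i = (1/n_f² − 0.071111111)^(−1/2) and check whether it is a whole number:
  n_f = 1: 1/n_i² = 1.000000000 − 0.071111111 = 0.928888889 → n_i = 1.038  (not an integer) ✗
  n_f = 2: 1/n_i² = 0.250000000 − 0.071111111 = 0.178888889 → n_i = 2.364  (not an integer) ✗
  n_f = 3: 1/n_i² = 0.111111111 − 0.071111111 = 0.040000000 → n_i = 5.000  → integer, n_i = 5 ✓

Only n_f = 3 gives an integer upper level, n_i = 5.

The transition is from n = 5 to n = 3 (emission).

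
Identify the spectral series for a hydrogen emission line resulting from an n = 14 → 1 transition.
Lyman series

The spectral series in hydrogen are named based on the final (lower) energy level:
- Lyman series: n_final = 1 (ultraviolet)
- Balmer series: n_final = 2 (visible/near-UV)
- Paschen series: n_final = 3 (infrared)
- Brackett series: n_final = 4 (infrared)
- Pfund series: n_final = 5 (far infrared)

Since this transition ends at n = 1, it belongs to the Lyman series.

For reference, this 14 → 1 line has photon energy
ΔE = 13.6057 eV × (1/1² - 1/14²) = 13.5362832 eV,
corresponding to wavelength λ = hc/ΔE = 1239.84 eV·nm / 13.5362832 eV = 91.59383 nm in the ultraviolet region.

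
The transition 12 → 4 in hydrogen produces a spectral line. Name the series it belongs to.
Brackett series

The spectral series in hydrogen are named based on the final (lower) energy level:
- Lyman series: n_final = 1 (ultraviolet)
- Balmer series: n_final = 2 (visible/near-UV)
- Paschen series: n_final = 3 (infrared)
- Brackett series: n_final = 4 (infrared)
- Pfund series: n_final = 5 (far infrared)

Since this transition ends at n = 4, it belongs to the Brackett series.

For reference, this 12 → 4 line has photon energy
ΔE = 13.6057 eV × (1/4² - 1/12²) = 0.75587222 eV,
corresponding to wavelength λ = hc/ΔE = 1239.84 eV·nm / 0.75587222 eV = 1640.28 nm in the infrared region.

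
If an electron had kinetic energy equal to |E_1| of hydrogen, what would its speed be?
2.19e+06 m/s (or 0.7297% of c)

The binding energy at n = 1 for hydrogen is:
E_1 = -13.6057/1² = -13.605700 eV
|E_1| = 13.605700 eV

Convert to Joules:
KE = 13.605700 eV × (1.602177 × 10⁻¹⁹ J/eV) = 2.1799e-18 J

Using KE = ½mv²:
v = √(2·KE/m_e)
v = √(2 × 2.1799e-18 J / 9.10938 × 10⁻³¹ kg)
v = 2.19e+06 m/s

This is approximately 0.7297% the speed of light.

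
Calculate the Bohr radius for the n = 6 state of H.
1.9050 nm (or 19.0504 Å)

The Bohr radius formula is:
r_n = n² a₀ / Z

where a₀ = 0.0529177 nm is the Bohr radius.

For H (Z = 1) at n = 6:
r_6 = 6² × 0.0529177 nm / 1
r_6 = 36 × 0.0529177 nm / 1
r_6 = 1.90504 nm / 1
r_6 = 1.9050 nm

The electron orbits at approximately 1.9050 nm from the nucleus.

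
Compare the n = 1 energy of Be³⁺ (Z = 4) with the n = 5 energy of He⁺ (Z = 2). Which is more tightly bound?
Be³⁺ at n = 1 (E = -217.691200 eV)

Using E_n = -13.6057 Z² / n² eV:

Be³⁺ (Z = 4) at n = 1:
E = -13.6057 × 4² / 1² = -13.6057 × 16 / 1 = -217.691200000 eV

He⁺ (Z = 2) at n = 5:
E = -13.6057 × 2² / 5² = -13.6057 × 4 / 25 = -2.176912000 eV

Since -217.691200000 eV < -2.176912000 eV,
Be³⁺ at n = 1 is more tightly bound (requires more energy to ionize).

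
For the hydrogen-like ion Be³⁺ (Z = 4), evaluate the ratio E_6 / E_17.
8.028

Using E_n = -13.6057 Z² / n² eV with Z = 4:

E_6 = -13.6057 × 4² / 6² = -217.6912 / 36 = -6.046977778 eV
E_17 = -13.6057 × 4² / 17² = -217.6912 / 289 = -0.753256747 eV

The ratio is:
E_6/E_17 = (-6.046977778) / (-0.753256747)
E_6/E_17 = (-217.6912/36) / (-217.6912/289)
E_6/E_17 = 289/36
E_6/E_17 = 8.028
(Note: the Z² factors cancel in the ratio.)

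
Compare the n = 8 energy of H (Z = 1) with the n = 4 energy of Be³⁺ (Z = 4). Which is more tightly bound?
Be³⁺ at n = 4 (E = -13.605700 eV)

Using E_n = -13.6057 Z² / n² eV:

H (Z = 1) at n = 8:
E = -13.6057 × 1² / 8² = -13.6057 × 1 / 64 = -0.212589063 eV

Be³⁺ (Z = 4) at n = 4:
E = -13.6057 × 4² / 4² = -13.6057 × 16 / 16 = -13.605700000 eV

Since -13.605700000 eV < -0.212589063 eV,
Be³⁺ at n = 4 is more tightly bound (requires more energy to ionize).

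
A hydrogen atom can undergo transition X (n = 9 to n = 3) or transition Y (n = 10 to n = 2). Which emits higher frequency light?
10 → 2

Calculate the energy for each transition:

Transition 9 → 3:
ΔE₁ = |E_3 - E_9| = |-13.6057/3² - (-13.6057/9²)|
ΔE₁ = |-1.511744444 - (-0.167971605)| = 1.343773 eV

Transition 10 → 2:
ΔE₂ = |E_2 - E_10| = |-13.6057/2² - (-13.6057/10²)|
ΔE₂ = |-3.401425000 - (-0.136057000)| = 3.265368 eV

Since 3.265368 eV > 1.343773 eV, the transition 10 → 2 emits the more energetic photon.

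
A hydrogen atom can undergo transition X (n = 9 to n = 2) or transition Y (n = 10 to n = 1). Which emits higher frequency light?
10 → 1

Calculate the energy for each transition:

Transition 9 → 2:
ΔE₁ = |E_2 - E_9| = |-13.6057/2² - (-13.6057/9²)|
ΔE₁ = |-3.40142500 - (-0.16797160)| = 3.23345 eV

Transition 10 → 1:
ΔE₂ = |E_1 - E_10| = |-13.6057/1² - (-13.6057/10²)|
ΔE₂ = |-13.60570000 - (-0.13605700)| = 13.46964 eV

Since 13.46964 eV > 3.23345 eV, the transition 10 → 1 emits the more energetic photon.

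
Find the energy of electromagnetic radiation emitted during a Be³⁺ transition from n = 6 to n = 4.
7.558722 eV

The energy levels are E_n = -13.6057 Z² eV / n².

Energy at n = 6: E_6 = -13.6057 × 4² / 6² = -6.046977778 eV
Energy at n = 4: E_4 = -13.6057 × 4² / 4² = -13.605700000 eV

For emission (electron falling to lower state), the photon energy is:
E_photon = E_6 - E_4 = |-6.046977778 - (-13.605700000)|
E_photon = 7.558722 eV

This energy is carried away by the emitted photon.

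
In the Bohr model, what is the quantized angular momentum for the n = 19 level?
2.0037e-33 J·s (or 19ℏ)

In the Bohr model, angular momentum is quantized:
L = nℏ

where ℏ = h/(2π) = 1.054572e-34 J·s

For n = 19:
L = 19 × 1.054572e-34 J·s
L = 2.0037e-33 J·s

This can also be written as L = 19ℏ.
The angular momentum is an integer multiple of the reduced Planck constant.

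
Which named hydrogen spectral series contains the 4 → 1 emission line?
Lyman series

The spectral series in hydrogen are named based on the final (lower) energy level:
- Lyman series: n_final = 1 (ultraviolet)
- Balmer series: n_final = 2 (visible/near-UV)
- Paschen series: n_final = 3 (infrared)
- Brackett series: n_final = 4 (infrared)
- Pfund series: n_final = 5 (far infrared)

Since this transition ends at n = 1, it belongs to the Lyman series.

For reference, this 4 → 1 line has photon energy
ΔE = 13.6057 eV × (1/1² - 1/4²) = 12.755344 eV,
corresponding to wavelength λ = hc/ΔE = 1239.84 eV·nm / 12.755344 eV = 97.2016 nm in the ultraviolet region.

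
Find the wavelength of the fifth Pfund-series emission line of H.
3037.55044 nm

The lines of a series are numbered from the longest wavelength (smallest ΔE) outward; the fifth line is the transition from n = n_f + 5 to n_f.
The Pfund series has all transitions ending at n_f = 5.

For H, the fifth line (ε-line) is the jump from n = 10 to n = 5:
E_10 = -13.6057 / 10² = -0.13605700000 eV
E_5 = -13.6057 / 5² = -0.54422800000 eV
ΔE = E_10 - E_5 = 0.40817100000 eV

λ = hc/E = 1239.84 eV·nm / 0.40817100000 eV
λ = 3037.55044 nm

This is the ε-line of the Pfund series in H.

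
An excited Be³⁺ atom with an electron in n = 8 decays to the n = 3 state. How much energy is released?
20.78649 eV

The energy levels are E_n = -13.6057 Z² eV / n².

Energy at n = 8: E_8 = -13.6057 × 4² / 8² = -3.40142500 eV
Energy at n = 3: E_3 = -13.6057 × 4² / 3² = -24.18791111 eV

For emission (electron falling to lower state), the photon energy is:
E_photon = E_8 - E_3 = |-3.40142500 - (-24.18791111)|
E_photon = 20.78649 eV

This energy is carried away by the emitted photon.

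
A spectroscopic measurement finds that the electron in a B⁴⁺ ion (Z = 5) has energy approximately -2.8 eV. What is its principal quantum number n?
n = 11

The exact energy levels follow E_n = -13.6057 Z² / n² eV with Z = 5.

The measured value (-2.8 eV) is reported to only 2 significant figures, so we must test candidate n values and see which one matches to that precision.

Candidate energies:
  n = 9:  E = -13.6057 × 5² / 9² = -4.19929 eV
  n = 10:  E = -13.6057 × 5² / 10² = -3.40143 eV
  n = 11:  E = -13.6057 × 5² / 11² = -2.81110 eV  ← matches
  n = 12:  E = -13.6057 × 5² / 12² = -2.36210 eV
  n = 13:  E = -13.6057 × 5² / 13² = -2.01268 eV

Checking against the measurement of -2.8 eV (2 sig figs), only n = 11 agrees:
E_11 = -2.81110 eV, which rounds to -2.8 eV ✓

Therefore n = 11.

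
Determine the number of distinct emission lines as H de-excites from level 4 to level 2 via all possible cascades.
3

The electron can occupy levels n = 2, 3, ..., 4 during de-excitation — that is m = 4 - 2 + 1 = 3 distinct levels.

The number of distinct spectral lines equals the number of ways to choose 2 of these m levels (each pair gives one possible emission transition):

Number of lines = m(m-1)/2 = 3×2/2 = 3

These correspond to all possible transitions between the 3 levels:
4 → 3, 4 → 2, 3 → 2

Each transition produces a photon with a unique energy (and thus wavelength). This count does not depend on Z.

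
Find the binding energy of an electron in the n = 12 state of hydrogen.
0.094 eV

The ionization energy is the energy needed to remove the electron completely (n → ∞).

For hydrogen, E_n = -13.6057 eV / n².

At n = 12: E_12 = -13.6057 / 12² = -0.094484 eV
At n = ∞: E_∞ = 0 eV

Ionization energy = E_∞ - E_12 = 0 - (-0.094484) = 0.094484 eV
Ionization energy ≈ 0.094 eV

This is also called the binding energy of the electron in state n = 12.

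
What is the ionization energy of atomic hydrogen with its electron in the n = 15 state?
0.060470 eV

The ionization energy is the energy needed to remove the electron completely (n → ∞).

For hydrogen, E_n = -13.6057 eV / n².

At n = 15: E_15 = -13.6057 / 15² = -0.060469778 eV
At n = ∞: E_∞ = 0 eV

Ionization energy = E_∞ - E_15 = 0 - (-0.060469778) = 0.060469778 eV
Ionization energy ≈ 0.060470 eV

This is also called the binding energy of the electron in state n = 15.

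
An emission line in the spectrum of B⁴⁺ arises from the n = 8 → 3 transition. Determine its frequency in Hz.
7.85e+15 Hz

First, find the transition energy:
E_8 = -13.6057 × 5² / 8² = -5.3147266 eV
E_3 = -13.6057 × 5² / 3² = -37.7936111 eV
|ΔE| = |E_3 - E_8| = 32.4788845 eV

Convert to Joules: E = 32.4788845 eV × (1.602177 × 10⁻¹⁹ J/eV) = 5.2037e-18 J

Using E = hf:
f = E/h = 5.2037e-18 J / (6.62607 × 10⁻³⁴ J·s)
f = 7.85e+15 Hz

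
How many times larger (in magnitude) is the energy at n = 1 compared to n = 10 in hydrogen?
100.000

Using E_n = -13.6057 Z² / n² eV with Z = 1:

E_1 = -13.6057 / 1² = -13.6057 / 1 = -13.605700000 eV
E_10 = -13.6057 / 10² = -13.6057 / 100 = -0.136057000 eV

The ratio is:
E_1/E_10 = (-13.605700000) / (-0.136057000)
E_1/E_10 = (-13.6057/1) / (-13.6057/100)
E_1/E_10 = 100/1
E_1/E_10 = 100.000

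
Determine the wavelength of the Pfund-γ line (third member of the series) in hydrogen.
3738.52362 nm

The lines of a series are numbered from the longest wavelength (smallest ΔE) outward; the third line is the transition from n = n_f + 3 to n_f.
The Pfund series has all transitions ending at n_f = 5.

For H, the third line (γ-line) is the jump from n = 8 to n = 5:
E_8 = -13.6057 / 8² = -0.21258906250 eV
E_5 = -13.6057 / 5² = -0.54422800000 eV
ΔE = E_8 - E_5 = 0.33163893750 eV

λ = hc/E = 1239.84 eV·nm / 0.33163893750 eV
λ = 3738.52362 nm

This is the γ-line of the Pfund series in H.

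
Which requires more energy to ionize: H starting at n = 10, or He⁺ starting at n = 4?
He⁺ at n = 4 (E = -3.40143 eV)

Using E_n = -13.6057 Z² / n² eV:

H (Z = 1) at n = 10:
E = -13.6057 × 1² / 10² = -13.6057 × 1 / 100 = -0.13605700 eV

He⁺ (Z = 2) at n = 4:
E = -13.6057 × 2² / 4² = -13.6057 × 4 / 16 = -3.40142500 eV

Since -3.40142500 eV < -0.13605700 eV,
He⁺ at n = 4 is more tightly bound (requires more energy to ionize).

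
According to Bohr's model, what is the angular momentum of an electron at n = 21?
2.2146e-33 J·s (or 21ℏ)

In the Bohr model, angular momentum is quantized:
L = nℏ

where ℏ = h/(2π) = 1.054572e-34 J·s

For n = 21:
L = 21 × 1.054572e-34 J·s
L = 2.2146e-33 J·s

This can also be written as L = 21ℏ.
The angular momentum is an integer multiple of the reduced Planck constant.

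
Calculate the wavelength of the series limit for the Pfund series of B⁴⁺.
91.1265 nm

The series limit corresponds to the transition from n = ∞ to n = 5.
This is the highest energy (shortest wavelength) transition in the Pfund series.

E_∞ = 0 eV
E_5 = -13.6057 × 5² / 5² = -13.605700 eV

Energy at series limit:
ΔE = E_∞ - E_5 = 0 - (-13.605700) = 13.605700 eV
λ = hc/E = 1239.84 eV·nm / 13.605700 eV = 91.1265 nm

This energy equals the ionization energy from the n = 5 state of B⁴⁺.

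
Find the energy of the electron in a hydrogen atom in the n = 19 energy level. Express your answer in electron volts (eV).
-0.04 eV

The energy levels of a hydrogen-like atom are given by:
E_n = -13.6057 eV / n²

For n = 19:
E_19 = -13.6057 eV / 19²
E_19 = -13.6057 eV / 361
E_19 = -0.04 eV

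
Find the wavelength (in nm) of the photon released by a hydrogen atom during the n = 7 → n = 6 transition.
12365.17 nm

First, find the transition energy using E_n = -13.6057 / n² eV:
E_7 = -13.6057 / 7² = -0.277667347 eV
E_6 = -13.6057 / 6² = -0.377936111 eV

Photon energy: |ΔE| = |E_6 - E_7| = 0.100268764 eV

Convert to wavelength using E = hc/λ with hc = 1239.84 eV·nm:
λ = hc/E = 1239.84 eV·nm / 0.100268764 eV
λ = 12365.17 nm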